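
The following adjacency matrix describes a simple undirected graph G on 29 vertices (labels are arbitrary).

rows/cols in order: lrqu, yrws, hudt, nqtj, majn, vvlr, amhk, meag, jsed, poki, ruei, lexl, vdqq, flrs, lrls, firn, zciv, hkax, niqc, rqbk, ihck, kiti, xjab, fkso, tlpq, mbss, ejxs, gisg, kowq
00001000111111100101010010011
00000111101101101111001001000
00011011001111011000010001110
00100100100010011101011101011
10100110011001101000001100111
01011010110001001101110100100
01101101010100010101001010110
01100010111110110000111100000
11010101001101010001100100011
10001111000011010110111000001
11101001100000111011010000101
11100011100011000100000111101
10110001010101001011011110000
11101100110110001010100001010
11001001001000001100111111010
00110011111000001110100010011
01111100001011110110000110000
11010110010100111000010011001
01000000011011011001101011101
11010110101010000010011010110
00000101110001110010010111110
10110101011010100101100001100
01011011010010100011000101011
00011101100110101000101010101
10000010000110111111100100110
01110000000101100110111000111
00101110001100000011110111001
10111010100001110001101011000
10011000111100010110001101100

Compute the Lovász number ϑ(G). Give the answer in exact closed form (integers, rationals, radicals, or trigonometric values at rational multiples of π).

Vertex xjab has 14 neighbors: yrws, nqtj, majn, amhk, meag, poki, vdqq, lrls, niqc, rqbk, fkso, mbss, gisg, kowq.
deg(nqtj) = 14; N(nqtj) = {hudt, vvlr, jsed, vdqq, firn, zciv, hkax, rqbk, kiti, xjab, fkso, mbss, gisg, kowq}.
N(niqc) = {yrws, poki, ruei, vdqq, flrs, firn, zciv, rqbk, ihck, xjab, tlpq, mbss, ejxs, kowq}, |N(niqc)| = 14.
Vertex jsed has 14 neighbors: lrqu, yrws, nqtj, vvlr, meag, ruei, lexl, flrs, firn, rqbk, ihck, fkso, gisg, kowq.
14-regular, N=29; strongly regular (29,14,6,7).
spec(A) ≈ [14.0, 2.19258, -3.19258] (distinct, 5 d.p.).
−29·(-sqrt(29)/2 - 1/2) / ((14)−(-sqrt(29)/2 - 1/2)) = sqrt(29) = ϑ(G).
≈ 5.3852 (to 4 d.p.).

sqrt(29)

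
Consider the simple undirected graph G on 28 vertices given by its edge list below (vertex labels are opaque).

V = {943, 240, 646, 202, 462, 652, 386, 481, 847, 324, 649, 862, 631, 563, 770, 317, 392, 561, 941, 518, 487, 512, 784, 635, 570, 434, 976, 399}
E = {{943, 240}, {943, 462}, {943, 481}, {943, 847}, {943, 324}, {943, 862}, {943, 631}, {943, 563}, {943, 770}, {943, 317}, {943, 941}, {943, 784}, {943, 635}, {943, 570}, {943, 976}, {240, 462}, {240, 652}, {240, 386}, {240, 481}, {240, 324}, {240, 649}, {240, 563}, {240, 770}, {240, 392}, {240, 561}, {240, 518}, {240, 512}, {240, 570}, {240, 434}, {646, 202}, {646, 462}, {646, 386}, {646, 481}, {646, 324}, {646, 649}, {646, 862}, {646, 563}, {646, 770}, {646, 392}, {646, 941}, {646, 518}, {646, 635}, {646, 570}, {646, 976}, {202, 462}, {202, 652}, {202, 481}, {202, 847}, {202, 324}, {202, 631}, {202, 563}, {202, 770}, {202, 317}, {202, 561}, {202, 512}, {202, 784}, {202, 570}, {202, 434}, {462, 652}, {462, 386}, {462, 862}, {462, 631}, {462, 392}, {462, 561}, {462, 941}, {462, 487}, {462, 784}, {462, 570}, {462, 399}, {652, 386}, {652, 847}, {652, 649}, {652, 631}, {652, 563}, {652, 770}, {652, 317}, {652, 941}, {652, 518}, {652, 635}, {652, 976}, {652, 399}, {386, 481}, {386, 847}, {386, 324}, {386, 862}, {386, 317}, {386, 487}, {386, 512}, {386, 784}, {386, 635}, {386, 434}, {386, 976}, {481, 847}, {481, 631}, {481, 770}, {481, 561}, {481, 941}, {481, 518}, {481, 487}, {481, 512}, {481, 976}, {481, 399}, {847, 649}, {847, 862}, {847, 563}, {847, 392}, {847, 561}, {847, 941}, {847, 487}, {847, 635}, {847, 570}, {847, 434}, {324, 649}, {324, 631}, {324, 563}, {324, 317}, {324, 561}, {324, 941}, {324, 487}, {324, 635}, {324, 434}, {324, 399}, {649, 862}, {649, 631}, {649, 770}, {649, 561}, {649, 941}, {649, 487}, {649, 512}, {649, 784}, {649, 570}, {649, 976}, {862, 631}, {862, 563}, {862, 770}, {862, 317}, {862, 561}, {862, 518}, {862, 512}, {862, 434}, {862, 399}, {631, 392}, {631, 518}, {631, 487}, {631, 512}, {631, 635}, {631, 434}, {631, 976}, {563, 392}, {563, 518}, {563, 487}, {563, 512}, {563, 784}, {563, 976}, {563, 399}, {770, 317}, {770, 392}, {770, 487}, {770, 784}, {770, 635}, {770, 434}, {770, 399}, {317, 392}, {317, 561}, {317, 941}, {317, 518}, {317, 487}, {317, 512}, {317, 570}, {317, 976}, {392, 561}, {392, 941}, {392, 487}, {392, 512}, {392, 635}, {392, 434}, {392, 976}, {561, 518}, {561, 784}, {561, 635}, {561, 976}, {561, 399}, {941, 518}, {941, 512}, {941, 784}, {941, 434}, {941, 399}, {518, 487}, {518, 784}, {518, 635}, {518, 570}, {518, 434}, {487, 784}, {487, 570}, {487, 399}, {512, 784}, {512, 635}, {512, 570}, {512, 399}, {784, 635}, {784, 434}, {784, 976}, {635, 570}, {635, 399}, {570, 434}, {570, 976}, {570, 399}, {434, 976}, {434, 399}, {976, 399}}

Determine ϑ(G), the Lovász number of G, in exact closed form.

7

Vertex 570 has 15 neighbors: 943, 240, 646, 202, 462, 847, 649, 317, 518, 487, 512, 635, 434, 976, 399.
Vertex 976 has 15 neighbors: 943, 646, 652, 386, 481, 649, 631, 563, 317, 392, 561, 784, 570, 434, 399.
N(434) = {240, 202, 386, 847, 324, 862, 631, 770, 392, 941, 518, 784, 570, 976, 399}, |N(434)| = 15.
deg(518) = 15; N(518) = {240, 646, 652, 481, 862, 631, 563, 317, 561, 941, 487, 784, 635, 570, 434}.
28-vertex 15-regular graph: Kneser K(8,2) on C(8,2)=28 vertices.
The 3 distinct eigenvalues: [15.0, 1.0, -5.0].
λ_max=15, λ_min=-5; ϑ = −28·λ_min/(λ_max−λ_min) = 7.
= 7.00000… (decimal).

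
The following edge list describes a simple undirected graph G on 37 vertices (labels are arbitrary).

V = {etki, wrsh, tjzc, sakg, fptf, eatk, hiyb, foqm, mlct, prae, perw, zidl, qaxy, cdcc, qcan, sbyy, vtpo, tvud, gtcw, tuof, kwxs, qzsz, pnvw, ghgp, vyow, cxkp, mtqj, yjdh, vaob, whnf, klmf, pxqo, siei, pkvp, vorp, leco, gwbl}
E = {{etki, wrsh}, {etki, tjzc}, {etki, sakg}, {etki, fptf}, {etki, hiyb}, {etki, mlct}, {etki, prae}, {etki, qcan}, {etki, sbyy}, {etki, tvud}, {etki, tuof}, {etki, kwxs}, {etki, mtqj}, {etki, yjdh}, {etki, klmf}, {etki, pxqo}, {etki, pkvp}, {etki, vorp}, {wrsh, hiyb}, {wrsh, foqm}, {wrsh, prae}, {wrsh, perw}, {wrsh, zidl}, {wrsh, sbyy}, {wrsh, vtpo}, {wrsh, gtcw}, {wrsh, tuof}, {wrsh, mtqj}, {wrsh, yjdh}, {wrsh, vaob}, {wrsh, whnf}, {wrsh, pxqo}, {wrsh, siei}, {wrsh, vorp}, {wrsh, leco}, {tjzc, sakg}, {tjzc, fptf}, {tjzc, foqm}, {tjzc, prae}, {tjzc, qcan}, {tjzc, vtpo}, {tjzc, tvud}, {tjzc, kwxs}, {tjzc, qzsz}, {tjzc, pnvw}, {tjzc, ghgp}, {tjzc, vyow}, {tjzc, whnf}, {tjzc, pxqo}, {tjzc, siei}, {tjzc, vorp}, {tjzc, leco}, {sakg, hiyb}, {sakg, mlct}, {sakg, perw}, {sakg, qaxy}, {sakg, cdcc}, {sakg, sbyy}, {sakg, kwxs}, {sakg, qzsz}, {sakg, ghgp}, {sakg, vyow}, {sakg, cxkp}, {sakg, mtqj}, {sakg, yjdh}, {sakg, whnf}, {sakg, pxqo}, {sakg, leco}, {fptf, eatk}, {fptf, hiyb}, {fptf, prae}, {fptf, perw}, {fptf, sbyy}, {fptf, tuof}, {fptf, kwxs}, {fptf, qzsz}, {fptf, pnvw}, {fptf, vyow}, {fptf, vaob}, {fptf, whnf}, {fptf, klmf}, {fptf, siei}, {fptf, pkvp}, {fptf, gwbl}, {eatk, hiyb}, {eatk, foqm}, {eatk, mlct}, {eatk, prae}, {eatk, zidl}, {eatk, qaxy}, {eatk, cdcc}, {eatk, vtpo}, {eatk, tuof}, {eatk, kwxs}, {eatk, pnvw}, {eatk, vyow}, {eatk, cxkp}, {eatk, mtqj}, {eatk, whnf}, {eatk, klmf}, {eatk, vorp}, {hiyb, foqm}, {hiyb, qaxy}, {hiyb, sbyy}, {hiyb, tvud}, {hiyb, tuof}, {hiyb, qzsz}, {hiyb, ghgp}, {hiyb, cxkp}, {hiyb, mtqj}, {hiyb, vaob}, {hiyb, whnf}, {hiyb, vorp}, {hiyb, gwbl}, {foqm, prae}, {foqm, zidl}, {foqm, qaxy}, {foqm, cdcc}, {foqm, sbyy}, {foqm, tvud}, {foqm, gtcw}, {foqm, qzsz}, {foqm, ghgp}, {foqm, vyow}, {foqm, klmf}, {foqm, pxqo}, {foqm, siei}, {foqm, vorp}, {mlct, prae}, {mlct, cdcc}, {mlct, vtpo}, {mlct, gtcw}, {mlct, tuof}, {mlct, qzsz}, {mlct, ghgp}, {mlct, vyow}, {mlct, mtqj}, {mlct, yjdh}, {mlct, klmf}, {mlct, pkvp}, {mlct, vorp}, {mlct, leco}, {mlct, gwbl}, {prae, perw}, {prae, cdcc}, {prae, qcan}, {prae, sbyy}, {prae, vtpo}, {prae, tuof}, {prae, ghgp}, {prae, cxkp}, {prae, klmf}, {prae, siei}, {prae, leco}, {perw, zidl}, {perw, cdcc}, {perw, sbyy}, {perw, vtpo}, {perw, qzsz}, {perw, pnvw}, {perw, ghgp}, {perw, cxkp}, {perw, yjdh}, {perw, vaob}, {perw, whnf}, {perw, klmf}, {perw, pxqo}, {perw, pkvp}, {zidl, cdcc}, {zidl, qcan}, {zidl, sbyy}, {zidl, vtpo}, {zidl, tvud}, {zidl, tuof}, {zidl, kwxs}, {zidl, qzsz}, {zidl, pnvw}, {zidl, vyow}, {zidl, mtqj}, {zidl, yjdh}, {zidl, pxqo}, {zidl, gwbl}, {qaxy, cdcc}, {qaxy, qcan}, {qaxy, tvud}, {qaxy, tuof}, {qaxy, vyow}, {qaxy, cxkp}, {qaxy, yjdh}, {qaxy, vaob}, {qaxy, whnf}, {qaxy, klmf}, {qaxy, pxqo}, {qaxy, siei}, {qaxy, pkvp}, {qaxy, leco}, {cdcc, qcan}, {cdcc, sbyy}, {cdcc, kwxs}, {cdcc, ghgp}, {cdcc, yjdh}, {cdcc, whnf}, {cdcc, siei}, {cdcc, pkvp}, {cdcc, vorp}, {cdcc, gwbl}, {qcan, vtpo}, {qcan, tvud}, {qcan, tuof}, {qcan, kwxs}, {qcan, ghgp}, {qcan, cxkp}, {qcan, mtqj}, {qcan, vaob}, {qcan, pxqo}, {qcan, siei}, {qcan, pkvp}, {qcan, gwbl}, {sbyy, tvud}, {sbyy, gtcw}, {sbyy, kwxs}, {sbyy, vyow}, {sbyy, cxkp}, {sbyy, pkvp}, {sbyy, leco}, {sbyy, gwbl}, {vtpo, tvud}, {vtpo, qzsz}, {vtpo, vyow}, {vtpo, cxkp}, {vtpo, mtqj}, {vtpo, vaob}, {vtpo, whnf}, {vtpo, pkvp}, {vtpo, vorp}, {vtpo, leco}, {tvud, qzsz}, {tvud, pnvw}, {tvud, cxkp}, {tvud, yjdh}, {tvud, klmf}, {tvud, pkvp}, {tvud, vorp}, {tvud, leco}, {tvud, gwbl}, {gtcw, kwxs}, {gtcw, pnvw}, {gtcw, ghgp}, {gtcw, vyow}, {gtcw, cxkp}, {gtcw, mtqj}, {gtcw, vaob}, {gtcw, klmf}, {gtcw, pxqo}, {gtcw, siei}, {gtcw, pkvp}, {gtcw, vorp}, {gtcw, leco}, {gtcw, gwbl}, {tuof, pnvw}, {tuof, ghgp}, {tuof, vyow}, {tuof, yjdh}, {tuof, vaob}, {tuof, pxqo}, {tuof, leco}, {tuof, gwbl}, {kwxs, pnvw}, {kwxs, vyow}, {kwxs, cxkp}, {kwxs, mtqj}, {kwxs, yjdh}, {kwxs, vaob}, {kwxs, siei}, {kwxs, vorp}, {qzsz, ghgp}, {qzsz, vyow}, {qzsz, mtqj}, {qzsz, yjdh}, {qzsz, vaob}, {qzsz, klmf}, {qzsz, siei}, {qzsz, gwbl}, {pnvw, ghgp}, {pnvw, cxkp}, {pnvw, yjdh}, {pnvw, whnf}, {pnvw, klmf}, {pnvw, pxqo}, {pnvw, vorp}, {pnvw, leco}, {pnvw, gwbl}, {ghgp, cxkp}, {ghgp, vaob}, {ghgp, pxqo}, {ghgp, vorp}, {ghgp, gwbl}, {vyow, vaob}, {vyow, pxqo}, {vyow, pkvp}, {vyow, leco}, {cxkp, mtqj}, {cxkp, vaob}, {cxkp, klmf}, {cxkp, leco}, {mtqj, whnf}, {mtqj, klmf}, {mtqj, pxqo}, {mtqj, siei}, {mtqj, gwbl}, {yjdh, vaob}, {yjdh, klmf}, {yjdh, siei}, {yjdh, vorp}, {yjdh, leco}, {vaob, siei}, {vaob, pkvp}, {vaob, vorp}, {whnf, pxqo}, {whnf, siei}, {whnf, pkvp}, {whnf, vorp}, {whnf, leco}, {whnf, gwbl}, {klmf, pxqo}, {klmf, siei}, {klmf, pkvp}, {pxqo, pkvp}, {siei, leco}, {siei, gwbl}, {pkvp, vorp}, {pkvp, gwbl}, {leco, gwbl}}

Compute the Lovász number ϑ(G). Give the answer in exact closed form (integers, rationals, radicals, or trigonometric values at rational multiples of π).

deg(wrsh) = 18; N(wrsh) = {etki, hiyb, foqm, prae, perw, zidl, sbyy, vtpo, gtcw, tuof, mtqj, yjdh, vaob, whnf, pxqo, siei, vorp, leco}.
Vertex zidl has 18 neighbors: wrsh, eatk, foqm, perw, cdcc, qcan, sbyy, vtpo, tvud, tuof, kwxs, qzsz, pnvw, vyow, mtqj, yjdh, pxqo, gwbl.
N(sbyy) = {etki, wrsh, sakg, fptf, hiyb, foqm, prae, perw, zidl, cdcc, tvud, gtcw, kwxs, vyow, cxkp, pkvp, leco, gwbl}, |N(sbyy)| = 18.
N(klmf) = {etki, fptf, eatk, foqm, mlct, prae, perw, qaxy, tvud, gtcw, qzsz, pnvw, cxkp, mtqj, yjdh, pxqo, siei, pkvp}, |N(klmf)| = 18.
37-vertex 18-regular graph: SR(37,18,8,9) — a Paley graph.
The 3 distinct eigenvalues: [18.0, 2.541, -3.541].
−37·(-sqrt(37)/2 - 1/2) / ((18)−(-sqrt(37)/2 - 1/2)) = sqrt(37) = ϑ(G).
ϑ(G) ≈ 6.0827625.

sqrt(37)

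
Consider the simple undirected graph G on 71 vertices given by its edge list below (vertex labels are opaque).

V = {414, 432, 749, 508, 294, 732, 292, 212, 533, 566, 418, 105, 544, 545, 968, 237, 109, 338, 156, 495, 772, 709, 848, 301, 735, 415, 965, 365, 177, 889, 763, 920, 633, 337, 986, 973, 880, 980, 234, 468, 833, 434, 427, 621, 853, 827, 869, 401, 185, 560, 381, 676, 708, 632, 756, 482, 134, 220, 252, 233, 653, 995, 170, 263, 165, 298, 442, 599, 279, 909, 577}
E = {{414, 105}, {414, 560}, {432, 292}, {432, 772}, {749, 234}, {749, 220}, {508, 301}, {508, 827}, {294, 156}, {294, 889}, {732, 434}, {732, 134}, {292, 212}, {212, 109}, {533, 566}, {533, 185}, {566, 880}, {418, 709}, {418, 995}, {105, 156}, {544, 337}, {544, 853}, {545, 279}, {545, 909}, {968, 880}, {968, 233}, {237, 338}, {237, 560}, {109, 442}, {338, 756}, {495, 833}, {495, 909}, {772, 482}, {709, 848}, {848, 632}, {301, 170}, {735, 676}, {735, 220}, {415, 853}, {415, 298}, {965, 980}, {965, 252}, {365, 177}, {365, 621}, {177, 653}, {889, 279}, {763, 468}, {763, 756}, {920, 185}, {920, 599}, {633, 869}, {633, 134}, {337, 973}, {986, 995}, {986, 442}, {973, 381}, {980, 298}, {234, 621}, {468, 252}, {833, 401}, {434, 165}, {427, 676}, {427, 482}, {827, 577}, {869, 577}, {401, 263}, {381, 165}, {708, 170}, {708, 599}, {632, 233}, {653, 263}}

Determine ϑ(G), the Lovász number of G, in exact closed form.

deg(772) = 2; N(772) = {432, 482}.
N(105) = {414, 156}, |N(105)| = 2.
N(749) = {234, 220}, |N(749)| = 2.
deg(708) = 2; N(708) = {170, 599}.
deg(v) = 2 for all v (|V|=71); the odd cycle C_{71}.
A has 36 distinct eigenvalues ≈ [2.0, 1.9922, 1.9688, 1.9299, 1.876, 1.8074, 1.7246, 1.6284, 1.5194, 1.3985, 1.2666, 1.1249, 0.9743, 0.8162, 0.6516, 0.4819, 0.3085, 0.1326, -0.0442, -0.2208, -0.3956, -0.5673, -0.7346, -0.8961, -1.0507, -1.1969, -1.3339, -1.4604, -1.5754, -1.6781, -1.7677, -1.8435, -1.9048, -1.9513, -1.9824, -1.998].
ϑ = −N·λ_min/(λ_max−λ_min) = −71·(-2*cos(pi/71))/(2−(-2*cos(pi/71))) = 71*cos(pi/71)/(cos(pi/71) + 1).
≈ 35.48262 (to 5 d.p.).
α=35, χ(Ḡ)=36; ϑ=71*cos(pi/71)/(cos(pi/71) + 1) lies between (both strict).

71*cos(pi/71)/(cos(pi/71) + 1)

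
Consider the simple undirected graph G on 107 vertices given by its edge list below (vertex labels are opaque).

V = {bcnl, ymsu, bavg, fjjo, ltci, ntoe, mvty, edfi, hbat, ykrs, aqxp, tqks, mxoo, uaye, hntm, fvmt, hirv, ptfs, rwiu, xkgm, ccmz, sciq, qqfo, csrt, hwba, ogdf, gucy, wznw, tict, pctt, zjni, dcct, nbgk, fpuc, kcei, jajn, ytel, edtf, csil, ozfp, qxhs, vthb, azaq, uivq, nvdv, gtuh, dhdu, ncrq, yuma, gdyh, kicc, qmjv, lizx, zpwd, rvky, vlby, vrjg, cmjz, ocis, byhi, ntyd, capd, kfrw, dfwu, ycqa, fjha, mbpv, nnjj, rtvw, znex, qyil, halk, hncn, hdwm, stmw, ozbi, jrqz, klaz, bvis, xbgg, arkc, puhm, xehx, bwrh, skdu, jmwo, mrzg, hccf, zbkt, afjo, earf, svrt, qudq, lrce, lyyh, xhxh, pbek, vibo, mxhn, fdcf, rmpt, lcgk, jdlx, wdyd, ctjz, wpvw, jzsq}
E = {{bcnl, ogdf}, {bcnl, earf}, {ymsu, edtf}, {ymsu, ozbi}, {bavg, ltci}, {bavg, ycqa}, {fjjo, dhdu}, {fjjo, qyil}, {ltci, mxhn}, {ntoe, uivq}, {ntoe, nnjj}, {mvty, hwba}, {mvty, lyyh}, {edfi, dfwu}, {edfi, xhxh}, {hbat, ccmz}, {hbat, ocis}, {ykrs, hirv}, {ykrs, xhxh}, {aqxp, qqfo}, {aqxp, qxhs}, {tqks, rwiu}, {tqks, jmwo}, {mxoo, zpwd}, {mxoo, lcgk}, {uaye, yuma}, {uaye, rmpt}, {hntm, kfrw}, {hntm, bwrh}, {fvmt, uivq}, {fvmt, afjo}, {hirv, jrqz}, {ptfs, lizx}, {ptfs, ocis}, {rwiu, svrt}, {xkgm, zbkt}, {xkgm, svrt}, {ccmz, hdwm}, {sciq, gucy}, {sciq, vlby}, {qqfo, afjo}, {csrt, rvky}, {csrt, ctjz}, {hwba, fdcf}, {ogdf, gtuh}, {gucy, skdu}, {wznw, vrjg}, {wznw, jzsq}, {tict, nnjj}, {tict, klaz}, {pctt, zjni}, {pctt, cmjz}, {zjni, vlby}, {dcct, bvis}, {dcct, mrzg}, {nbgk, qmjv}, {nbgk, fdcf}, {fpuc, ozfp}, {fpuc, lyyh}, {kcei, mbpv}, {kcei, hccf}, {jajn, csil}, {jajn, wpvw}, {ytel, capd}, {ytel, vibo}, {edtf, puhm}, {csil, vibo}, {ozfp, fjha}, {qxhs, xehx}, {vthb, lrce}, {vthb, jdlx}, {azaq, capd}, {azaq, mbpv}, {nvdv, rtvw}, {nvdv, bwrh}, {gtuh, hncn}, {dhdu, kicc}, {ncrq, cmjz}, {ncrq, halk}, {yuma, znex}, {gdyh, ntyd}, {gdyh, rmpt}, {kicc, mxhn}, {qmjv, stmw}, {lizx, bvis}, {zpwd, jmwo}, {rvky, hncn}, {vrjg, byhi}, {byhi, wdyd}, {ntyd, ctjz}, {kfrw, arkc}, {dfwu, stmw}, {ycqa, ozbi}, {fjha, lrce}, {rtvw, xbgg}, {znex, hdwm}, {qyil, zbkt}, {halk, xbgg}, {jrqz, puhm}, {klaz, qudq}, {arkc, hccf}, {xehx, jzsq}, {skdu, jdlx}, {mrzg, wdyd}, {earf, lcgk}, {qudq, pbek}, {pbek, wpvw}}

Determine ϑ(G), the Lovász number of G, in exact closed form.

Vertex halk has 2 neighbors: ncrq, xbgg.
deg(hwba) = 2; N(hwba) = {mvty, fdcf}.
deg(ltci) = 2; N(ltci) = {bavg, mxhn}.
N(rtvw) = {nvdv, xbgg}, |N(rtvw)| = 2.
G on 107 vertices is 2-regular; the odd cycle C_{107}.
spec(A) ≈ [2.0, 1.99655, 1.98622, 1.96905, 1.94508, 1.91441, 1.87714, 1.8334, 1.78334, 1.72714, 1.66498, 1.59707, 1.52367, 1.44501, 1.36137, 1.27304, 1.18032, 1.08353, 0.983, 0.87909, 0.77214, 0.66254, 0.55065, 0.43686, 0.32157, 0.20516, 0.08805, -0.02936, -0.14667, -0.26348, -0.37938, -0.49397, -0.60685, -0.71765, -0.82597, -0.93145, -1.03371, -1.13241, -1.22721, -1.31777, -1.40379, -1.48498, -1.56104, -1.63173, -1.69679, -1.756, -1.80915, -1.85607, -1.8966, -1.93058, -1.95791, -1.97849, -1.99225, -1.99914] (distinct, 5 d.p.).
λ_max=2, λ_min=-2*cos(pi/107); ϑ = −107·λ_min/(λ_max−λ_min) = 107*cos(pi/107)/(cos(pi/107) + 1).
≈ 53.4885 (to 4 d.p.).
Sandwich: α(G)=53 ≤ ϑ(G)=107*cos(pi/107)/(cos(pi/107) + 1) ≤ χ(Ḡ)=54 (both strict).

107*cos(pi/107)/(cos(pi/107) + 1)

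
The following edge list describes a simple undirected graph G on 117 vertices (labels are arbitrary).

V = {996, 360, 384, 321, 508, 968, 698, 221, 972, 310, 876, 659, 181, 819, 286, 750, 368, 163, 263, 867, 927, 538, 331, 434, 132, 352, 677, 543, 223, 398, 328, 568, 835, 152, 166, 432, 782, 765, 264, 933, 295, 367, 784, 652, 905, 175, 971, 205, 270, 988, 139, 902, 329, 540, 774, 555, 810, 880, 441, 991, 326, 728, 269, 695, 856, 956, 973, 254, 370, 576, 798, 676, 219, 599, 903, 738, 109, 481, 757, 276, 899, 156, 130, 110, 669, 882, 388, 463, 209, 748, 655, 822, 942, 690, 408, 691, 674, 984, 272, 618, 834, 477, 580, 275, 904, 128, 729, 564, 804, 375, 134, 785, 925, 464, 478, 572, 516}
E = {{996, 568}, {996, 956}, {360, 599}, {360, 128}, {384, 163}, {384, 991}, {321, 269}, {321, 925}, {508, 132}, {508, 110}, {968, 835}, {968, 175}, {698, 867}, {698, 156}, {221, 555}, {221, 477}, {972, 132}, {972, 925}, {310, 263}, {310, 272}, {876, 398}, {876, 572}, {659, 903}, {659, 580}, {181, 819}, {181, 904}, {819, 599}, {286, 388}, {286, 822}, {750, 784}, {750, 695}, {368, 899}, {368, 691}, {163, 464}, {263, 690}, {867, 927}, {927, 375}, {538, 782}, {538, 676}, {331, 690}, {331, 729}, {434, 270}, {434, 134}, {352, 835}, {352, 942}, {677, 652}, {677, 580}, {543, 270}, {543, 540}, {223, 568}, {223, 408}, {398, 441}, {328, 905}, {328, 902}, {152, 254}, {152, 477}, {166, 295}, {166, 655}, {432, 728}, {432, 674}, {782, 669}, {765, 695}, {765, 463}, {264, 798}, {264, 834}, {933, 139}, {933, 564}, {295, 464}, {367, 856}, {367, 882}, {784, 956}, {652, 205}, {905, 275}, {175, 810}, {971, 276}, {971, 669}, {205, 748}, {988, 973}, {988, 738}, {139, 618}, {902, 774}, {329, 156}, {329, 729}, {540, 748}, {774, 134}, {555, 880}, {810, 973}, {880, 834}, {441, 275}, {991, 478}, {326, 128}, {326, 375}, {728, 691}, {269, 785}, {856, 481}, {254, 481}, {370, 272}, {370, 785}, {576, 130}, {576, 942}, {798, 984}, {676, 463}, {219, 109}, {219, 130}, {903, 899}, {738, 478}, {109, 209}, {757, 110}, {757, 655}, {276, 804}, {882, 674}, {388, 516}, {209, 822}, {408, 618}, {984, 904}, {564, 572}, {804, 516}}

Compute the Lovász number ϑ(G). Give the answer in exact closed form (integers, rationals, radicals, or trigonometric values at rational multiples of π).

117*cos(pi/117)/(cos(pi/117) + 1)

Vertex 738 has 2 neighbors: 988, 478.
deg(655) = 2; N(655) = {166, 757}.
Vertex 750 has 2 neighbors: 784, 695.
Vertex 599 has 2 neighbors: 360, 819.
117-vertex 2-regular graph: the odd cycle C_{117}.
The 59 distinct eigenvalues: [2.0, 1.9971, 1.9885, 1.9741, 1.954, 1.9283, 1.8971, 1.8603, 1.8182, 1.7709, 1.7185, 1.6611, 1.5989, 1.5321, 1.4609, 1.3854, 1.306, 1.2228, 1.1361, 1.0461, 0.9531, 0.8574, 0.7592, 0.6587, 0.5564, 0.4525, 0.3473, 0.2411, 0.1342, 0.0269, -0.0805, -0.1877, -0.2943, -0.4001, -0.5047, -0.6078, -0.7092, -0.8086, -0.9056, -1.0, -1.0915, -1.1799, -1.2649, -1.3462, -1.4237, -1.497, -1.5661, -1.6306, -1.6904, -1.7453, -1.7952, -1.84, -1.8794, -1.9134, -1.9419, -1.9648, -1.982, -1.9935, -1.9993].
λ_max=2, λ_min=-2*cos(pi/117); ϑ = −117·λ_min/(λ_max−λ_min) = 117*cos(pi/117)/(cos(pi/117) + 1).
Numerically 58.489454.
Check 58 ≤ 117*cos(pi/117)/(cos(pi/117) + 1) ≤ 59: both strict.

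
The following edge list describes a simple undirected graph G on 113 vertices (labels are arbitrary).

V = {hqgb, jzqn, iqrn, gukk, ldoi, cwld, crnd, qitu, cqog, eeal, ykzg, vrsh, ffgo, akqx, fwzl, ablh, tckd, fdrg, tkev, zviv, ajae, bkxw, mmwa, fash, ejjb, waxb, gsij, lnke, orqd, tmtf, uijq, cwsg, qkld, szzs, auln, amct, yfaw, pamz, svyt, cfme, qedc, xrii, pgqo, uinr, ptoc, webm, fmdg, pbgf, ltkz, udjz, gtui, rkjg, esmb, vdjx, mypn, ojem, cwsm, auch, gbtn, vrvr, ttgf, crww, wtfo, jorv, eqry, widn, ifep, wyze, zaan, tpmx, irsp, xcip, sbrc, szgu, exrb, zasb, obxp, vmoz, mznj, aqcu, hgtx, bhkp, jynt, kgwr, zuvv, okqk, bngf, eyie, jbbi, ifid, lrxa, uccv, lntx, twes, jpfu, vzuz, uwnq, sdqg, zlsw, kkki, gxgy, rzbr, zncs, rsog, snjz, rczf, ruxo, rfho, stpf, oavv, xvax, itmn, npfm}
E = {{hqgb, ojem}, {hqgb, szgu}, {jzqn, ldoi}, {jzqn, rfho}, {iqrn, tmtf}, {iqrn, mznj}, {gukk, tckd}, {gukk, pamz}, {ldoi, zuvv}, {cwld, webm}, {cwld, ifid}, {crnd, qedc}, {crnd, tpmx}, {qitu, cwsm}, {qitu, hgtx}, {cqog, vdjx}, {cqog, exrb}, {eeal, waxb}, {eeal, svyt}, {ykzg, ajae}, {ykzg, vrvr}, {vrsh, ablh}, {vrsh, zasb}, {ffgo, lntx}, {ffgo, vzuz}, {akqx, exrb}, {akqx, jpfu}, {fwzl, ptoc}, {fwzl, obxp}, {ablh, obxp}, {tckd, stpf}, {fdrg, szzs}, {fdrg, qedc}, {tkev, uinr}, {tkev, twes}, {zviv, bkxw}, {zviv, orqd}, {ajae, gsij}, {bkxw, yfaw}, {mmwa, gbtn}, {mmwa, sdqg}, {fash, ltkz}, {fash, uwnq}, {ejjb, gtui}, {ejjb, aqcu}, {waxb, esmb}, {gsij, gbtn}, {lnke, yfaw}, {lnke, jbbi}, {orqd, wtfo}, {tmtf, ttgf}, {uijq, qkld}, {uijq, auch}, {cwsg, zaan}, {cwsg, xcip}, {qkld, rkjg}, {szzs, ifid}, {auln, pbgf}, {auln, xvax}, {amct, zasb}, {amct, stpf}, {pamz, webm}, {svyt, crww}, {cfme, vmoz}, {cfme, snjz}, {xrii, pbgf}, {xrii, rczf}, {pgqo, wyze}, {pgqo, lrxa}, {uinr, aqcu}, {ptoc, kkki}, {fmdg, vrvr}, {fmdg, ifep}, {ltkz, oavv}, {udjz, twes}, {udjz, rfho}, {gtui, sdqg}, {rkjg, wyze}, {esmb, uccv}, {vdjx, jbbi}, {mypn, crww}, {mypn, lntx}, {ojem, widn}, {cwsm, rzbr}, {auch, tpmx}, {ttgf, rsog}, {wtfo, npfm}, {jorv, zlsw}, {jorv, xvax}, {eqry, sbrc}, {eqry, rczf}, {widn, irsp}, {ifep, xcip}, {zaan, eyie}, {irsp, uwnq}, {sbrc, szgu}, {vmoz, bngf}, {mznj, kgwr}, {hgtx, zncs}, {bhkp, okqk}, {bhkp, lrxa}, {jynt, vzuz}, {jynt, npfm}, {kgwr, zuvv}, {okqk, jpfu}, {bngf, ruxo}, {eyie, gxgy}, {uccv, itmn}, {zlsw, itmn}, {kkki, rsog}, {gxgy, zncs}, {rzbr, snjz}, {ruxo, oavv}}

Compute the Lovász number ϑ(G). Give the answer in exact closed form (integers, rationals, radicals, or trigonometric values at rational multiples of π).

113*cos(pi/113)/(cos(pi/113) + 1)

N(ruxo) = {bngf, oavv}, |N(ruxo)| = 2.
N(npfm) = {wtfo, jynt}, |N(npfm)| = 2.
N(ffgo) = {lntx, vzuz}, |N(ffgo)| = 2.
Vertex aqcu has 2 neighbors: ejjb, uinr.
deg(v) = 2 for all v (|V|=113); this is C_{113}, the 113-cycle.
The 57 distinct eigenvalues: [2.0, 1.9969, 1.9876, 1.9722, 1.9507, 1.9232, 1.8897, 1.8504, 1.8054, 1.7548, 1.6987, 1.6374, 1.5711, 1.4999, 1.424, 1.3438, 1.2594, 1.1711, 1.0792, 0.9839, 0.8856, 0.7846, 0.6811, 0.5756, 0.4682, 0.3595, 0.2496, 0.1389, 0.0278, -0.0834, -0.1943, -0.3046, -0.414, -0.5221, -0.6286, -0.7331, -0.8354, -0.9351, -1.0319, -1.1255, -1.2157, -1.3021, -1.3844, -1.4625, -1.5361, -1.6049, -1.6687, -1.7274, -1.7807, -1.8286, -1.8708, -1.9072, -1.9377, -1.9622, -1.9807, -1.993, -1.9992].
Lovász (edge-transitive): ϑ = −113·(-2*cos(pi/113))/((2)−(-2*cos(pi/113))) = 113*cos(pi/113)/(cos(pi/113) + 1).
Numerically 56.48908089.
Sandwich: α(G)=56 ≤ ϑ(G)=113*cos(pi/113)/(cos(pi/113) + 1) ≤ χ(Ḡ)=57 (both strict).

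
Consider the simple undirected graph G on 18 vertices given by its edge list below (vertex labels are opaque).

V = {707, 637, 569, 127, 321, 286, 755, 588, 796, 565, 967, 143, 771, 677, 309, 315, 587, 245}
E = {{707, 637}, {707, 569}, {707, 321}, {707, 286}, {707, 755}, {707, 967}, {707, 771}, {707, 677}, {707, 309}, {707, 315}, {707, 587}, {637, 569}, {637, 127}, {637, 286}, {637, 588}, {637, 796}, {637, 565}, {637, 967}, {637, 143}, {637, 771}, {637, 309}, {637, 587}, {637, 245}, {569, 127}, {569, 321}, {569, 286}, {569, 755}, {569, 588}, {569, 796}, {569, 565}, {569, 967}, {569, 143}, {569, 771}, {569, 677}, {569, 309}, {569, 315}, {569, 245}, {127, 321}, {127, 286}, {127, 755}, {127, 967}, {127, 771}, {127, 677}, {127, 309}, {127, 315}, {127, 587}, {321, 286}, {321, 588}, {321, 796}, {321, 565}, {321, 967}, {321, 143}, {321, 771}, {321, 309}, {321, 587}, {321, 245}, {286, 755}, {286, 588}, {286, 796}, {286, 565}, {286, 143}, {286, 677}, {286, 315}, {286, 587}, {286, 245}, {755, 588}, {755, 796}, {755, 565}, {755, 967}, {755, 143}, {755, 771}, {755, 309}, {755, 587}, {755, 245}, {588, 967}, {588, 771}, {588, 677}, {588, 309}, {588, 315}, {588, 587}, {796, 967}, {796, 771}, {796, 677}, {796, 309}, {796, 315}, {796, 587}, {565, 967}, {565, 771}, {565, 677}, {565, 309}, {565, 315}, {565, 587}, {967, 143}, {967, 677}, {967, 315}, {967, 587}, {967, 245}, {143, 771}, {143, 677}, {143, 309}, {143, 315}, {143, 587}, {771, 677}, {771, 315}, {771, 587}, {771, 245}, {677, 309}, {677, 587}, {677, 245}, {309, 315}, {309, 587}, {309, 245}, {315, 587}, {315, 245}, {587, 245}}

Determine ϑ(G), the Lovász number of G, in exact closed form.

7

deg(315) = 13; N(315) = {707, 569, 127, 286, 588, 796, 565, 967, 143, 771, 309, 587, 245}.
deg(707) = 11; N(707) = {637, 569, 321, 286, 755, 967, 771, 677, 309, 315, 587}.
Vertex 588 has 11 neighbors: 637, 569, 321, 286, 755, 967, 771, 677, 309, 315, 587.
N(796) = {637, 569, 321, 286, 755, 967, 771, 677, 309, 315, 587}, |N(796)| = 11.
K_{7,5,4,2} (perfect); ϑ(G) = α(G) = max{7,5,4,2} = 7.
≈ 7.000000000 (to 9 d.p.).
Sandwich: α(G)=7 ≤ ϑ(G)=7 ≤ χ(Ḡ)=7 (collapsed).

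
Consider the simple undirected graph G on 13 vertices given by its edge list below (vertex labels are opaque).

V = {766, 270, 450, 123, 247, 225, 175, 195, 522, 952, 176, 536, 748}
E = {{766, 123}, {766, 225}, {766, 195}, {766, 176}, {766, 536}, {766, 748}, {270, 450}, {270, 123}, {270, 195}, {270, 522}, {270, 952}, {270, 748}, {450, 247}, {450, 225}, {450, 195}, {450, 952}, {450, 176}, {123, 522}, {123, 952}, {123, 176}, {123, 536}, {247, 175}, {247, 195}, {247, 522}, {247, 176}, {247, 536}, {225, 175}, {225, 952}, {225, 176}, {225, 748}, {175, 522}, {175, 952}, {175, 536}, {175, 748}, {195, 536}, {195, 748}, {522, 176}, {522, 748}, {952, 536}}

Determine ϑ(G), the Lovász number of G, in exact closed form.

deg(270) = 6; N(270) = {450, 123, 195, 522, 952, 748}.
deg(522) = 6; N(522) = {270, 123, 247, 175, 176, 748}.
Vertex 176 has 6 neighbors: 766, 450, 123, 247, 225, 522.
N(247) = {450, 175, 195, 522, 176, 536}, |N(247)| = 6.
Every vertex has degree 6 (N=13); Paley(13): SR with (k,λ,μ)=(6,2,3).
The 3 distinct eigenvalues: [6.0, 1.30278, -2.30278].
−13·(-sqrt(13)/2 - 1/2) / ((6)−(-sqrt(13)/2 - 1/2)) = sqrt(13) = ϑ(G).
ϑ(G) ≈ 3.6055513.

sqrt(13)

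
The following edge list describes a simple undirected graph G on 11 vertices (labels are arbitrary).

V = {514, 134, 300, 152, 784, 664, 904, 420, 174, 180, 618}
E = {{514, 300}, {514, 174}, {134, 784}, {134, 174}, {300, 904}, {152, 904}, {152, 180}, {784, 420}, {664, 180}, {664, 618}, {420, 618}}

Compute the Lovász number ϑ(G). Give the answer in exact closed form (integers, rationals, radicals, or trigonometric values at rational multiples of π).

11*cos(pi/11)/(cos(pi/11) + 1)

deg(134) = 2; N(134) = {784, 174}.
deg(174) = 2; N(174) = {514, 134}.
Vertex 784 has 2 neighbors: 134, 420.
Vertex 180 has 2 neighbors: 152, 664.
11-vertex 2-regular graph: the odd cycle C_{11}.
Distinct eigenvalues (to 6 d.p.): [2.0, 1.682507, 0.83083, -0.28463, -1.309721, -1.918986].
−11·(-2*cos(pi/11)) / ((2)−(-2*cos(pi/11))) = 11*cos(pi/11)/(cos(pi/11) + 1) = ϑ(G).
≈ 5.38630291 (to 8 d.p.).
Check 5 ≤ 11*cos(pi/11)/(cos(pi/11) + 1) ≤ 6: both strict.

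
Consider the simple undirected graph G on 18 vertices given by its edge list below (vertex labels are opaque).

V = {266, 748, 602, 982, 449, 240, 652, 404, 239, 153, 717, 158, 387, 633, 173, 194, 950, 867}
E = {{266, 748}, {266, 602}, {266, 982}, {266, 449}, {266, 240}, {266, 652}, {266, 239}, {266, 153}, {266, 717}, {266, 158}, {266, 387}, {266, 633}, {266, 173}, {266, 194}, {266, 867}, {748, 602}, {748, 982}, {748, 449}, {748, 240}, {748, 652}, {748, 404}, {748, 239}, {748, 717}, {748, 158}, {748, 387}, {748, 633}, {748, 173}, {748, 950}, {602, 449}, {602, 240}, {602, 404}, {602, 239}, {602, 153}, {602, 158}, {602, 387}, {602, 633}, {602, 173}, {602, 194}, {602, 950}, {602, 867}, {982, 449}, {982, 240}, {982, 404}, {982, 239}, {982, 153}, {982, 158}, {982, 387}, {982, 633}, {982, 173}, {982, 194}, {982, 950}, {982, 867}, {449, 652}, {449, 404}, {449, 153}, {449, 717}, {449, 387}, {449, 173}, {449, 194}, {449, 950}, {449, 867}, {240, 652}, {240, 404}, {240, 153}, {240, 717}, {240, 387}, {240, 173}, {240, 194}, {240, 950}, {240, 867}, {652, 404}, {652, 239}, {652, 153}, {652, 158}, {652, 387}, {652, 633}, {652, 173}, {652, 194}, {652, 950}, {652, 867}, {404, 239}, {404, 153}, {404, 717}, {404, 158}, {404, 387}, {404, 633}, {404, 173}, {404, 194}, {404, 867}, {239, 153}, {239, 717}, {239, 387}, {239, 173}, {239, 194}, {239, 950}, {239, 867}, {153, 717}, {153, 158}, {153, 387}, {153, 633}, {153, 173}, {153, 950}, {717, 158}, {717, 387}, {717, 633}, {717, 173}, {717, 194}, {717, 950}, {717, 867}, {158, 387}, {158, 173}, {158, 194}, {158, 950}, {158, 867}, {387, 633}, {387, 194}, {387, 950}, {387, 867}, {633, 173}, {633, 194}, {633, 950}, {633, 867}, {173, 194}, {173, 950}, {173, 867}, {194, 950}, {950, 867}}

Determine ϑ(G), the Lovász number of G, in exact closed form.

N(717) = {266, 748, 449, 240, 404, 239, 153, 158, 387, 633, 173, 194, 950, 867}, |N(717)| = 14.
deg(982) = 14; N(982) = {266, 748, 449, 240, 404, 239, 153, 158, 387, 633, 173, 194, 950, 867}.
N(153) = {266, 602, 982, 449, 240, 652, 404, 239, 717, 158, 387, 633, 173, 950}, |N(153)| = 14.
deg(404) = 15; N(404) = {748, 602, 982, 449, 240, 652, 239, 153, 717, 158, 387, 633, 173, 194, 867}.
Complete multipartite on [5, 4, 4, 3, 2]: sandwich collapses at ϑ=5.
Numerically 5.00000.
Lovász sandwich 5 ≤ 5 ≤ 5: collapsed.

5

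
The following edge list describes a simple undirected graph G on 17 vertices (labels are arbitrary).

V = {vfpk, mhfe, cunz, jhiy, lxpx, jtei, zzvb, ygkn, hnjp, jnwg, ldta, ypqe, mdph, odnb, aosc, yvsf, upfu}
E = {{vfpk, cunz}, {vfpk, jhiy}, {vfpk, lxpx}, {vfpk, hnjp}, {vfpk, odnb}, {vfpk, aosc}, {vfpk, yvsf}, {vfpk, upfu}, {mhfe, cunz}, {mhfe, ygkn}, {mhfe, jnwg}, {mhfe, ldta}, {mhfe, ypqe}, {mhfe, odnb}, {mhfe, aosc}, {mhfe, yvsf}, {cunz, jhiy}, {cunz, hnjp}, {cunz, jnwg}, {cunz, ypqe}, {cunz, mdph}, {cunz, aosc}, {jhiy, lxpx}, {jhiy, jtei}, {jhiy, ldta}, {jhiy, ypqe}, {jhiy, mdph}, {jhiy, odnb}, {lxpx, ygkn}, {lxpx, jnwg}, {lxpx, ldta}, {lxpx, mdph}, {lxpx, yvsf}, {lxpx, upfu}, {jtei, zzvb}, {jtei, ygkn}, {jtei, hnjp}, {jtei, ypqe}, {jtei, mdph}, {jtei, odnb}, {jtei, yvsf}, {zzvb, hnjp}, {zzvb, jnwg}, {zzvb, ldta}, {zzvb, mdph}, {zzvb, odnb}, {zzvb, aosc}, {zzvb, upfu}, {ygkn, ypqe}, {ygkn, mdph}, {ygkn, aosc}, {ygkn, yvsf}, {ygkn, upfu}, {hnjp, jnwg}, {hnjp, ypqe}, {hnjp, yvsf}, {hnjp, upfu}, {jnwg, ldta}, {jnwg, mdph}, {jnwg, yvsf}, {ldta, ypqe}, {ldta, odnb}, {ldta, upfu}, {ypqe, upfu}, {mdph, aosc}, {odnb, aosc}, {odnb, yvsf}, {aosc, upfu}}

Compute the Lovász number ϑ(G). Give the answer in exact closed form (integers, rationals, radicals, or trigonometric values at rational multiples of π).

sqrt(17)

N(yvsf) = {vfpk, mhfe, lxpx, jtei, ygkn, hnjp, jnwg, odnb}, |N(yvsf)| = 8.
deg(ypqe) = 8; N(ypqe) = {mhfe, cunz, jhiy, jtei, ygkn, hnjp, ldta, upfu}.
Vertex vfpk has 8 neighbors: cunz, jhiy, lxpx, hnjp, odnb, aosc, yvsf, upfu.
deg(jhiy) = 8; N(jhiy) = {vfpk, cunz, lxpx, jtei, ldta, ypqe, mdph, odnb}.
Regular of degree 8 on 17 vertices: strongly regular (17,8,3,4).
Distinct eigenvalues (to 5 d.p.): [8.0, 1.56155, -2.56155].
Lovász (edge-transitive): ϑ = −17·(-sqrt(17)/2 - 1/2)/((8)−(-sqrt(17)/2 - 1/2)) = sqrt(17).
≈ 4.12310563 (to 8 d.p.).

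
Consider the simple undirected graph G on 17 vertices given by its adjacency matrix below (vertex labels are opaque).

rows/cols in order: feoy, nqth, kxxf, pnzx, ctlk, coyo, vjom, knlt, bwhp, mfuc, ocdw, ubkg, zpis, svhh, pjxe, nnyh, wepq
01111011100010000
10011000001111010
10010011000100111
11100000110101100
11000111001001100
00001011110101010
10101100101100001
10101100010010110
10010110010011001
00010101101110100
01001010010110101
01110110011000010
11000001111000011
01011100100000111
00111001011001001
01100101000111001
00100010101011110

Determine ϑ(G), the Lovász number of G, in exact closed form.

deg(nqth) = 8; N(nqth) = {feoy, pnzx, ctlk, ocdw, ubkg, zpis, svhh, nnyh}.
Vertex pnzx has 8 neighbors: feoy, nqth, kxxf, bwhp, mfuc, ubkg, svhh, pjxe.
deg(ubkg) = 8; N(ubkg) = {nqth, kxxf, pnzx, coyo, vjom, mfuc, ocdw, nnyh}.
N(kxxf) = {feoy, pnzx, vjom, knlt, ubkg, pjxe, nnyh, wepq}, |N(kxxf)| = 8.
G on 17 vertices is 8-regular; SR(17,8,3,4) — a Paley graph.
A has 3 distinct eigenvalues ≈ [8.0, 1.562, -2.562].
Lovász: ϑ = −17(-sqrt(17)/2 - 1/2)/(8+-(-sqrt(17)/2 - 1/2)) = sqrt(17).
ϑ(G) ≈ 4.12311.

sqrt(17)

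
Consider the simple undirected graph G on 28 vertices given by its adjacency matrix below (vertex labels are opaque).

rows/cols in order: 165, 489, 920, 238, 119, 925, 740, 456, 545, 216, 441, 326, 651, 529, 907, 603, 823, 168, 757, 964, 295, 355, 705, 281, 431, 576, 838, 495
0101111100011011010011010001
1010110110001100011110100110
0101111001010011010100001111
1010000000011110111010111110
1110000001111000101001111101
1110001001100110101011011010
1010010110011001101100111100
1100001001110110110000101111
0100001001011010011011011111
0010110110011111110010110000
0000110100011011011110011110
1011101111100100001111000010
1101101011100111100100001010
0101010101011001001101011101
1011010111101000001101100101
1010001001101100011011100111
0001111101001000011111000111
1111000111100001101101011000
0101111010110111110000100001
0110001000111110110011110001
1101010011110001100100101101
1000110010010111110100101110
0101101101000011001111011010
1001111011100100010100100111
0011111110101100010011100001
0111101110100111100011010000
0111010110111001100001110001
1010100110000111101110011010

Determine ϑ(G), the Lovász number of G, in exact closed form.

N(355) = {165, 119, 925, 545, 326, 529, 907, 603, 823, 168, 964, 705, 431, 576, 838}, |N(355)| = 15.
deg(920) = 15; N(920) = {489, 238, 119, 925, 740, 216, 326, 907, 603, 168, 964, 431, 576, 838, 495}.
Vertex 964 has 15 neighbors: 489, 920, 740, 441, 326, 651, 529, 907, 823, 168, 295, 355, 705, 281, 495.
deg(740) = 15; N(740) = {165, 920, 925, 456, 545, 326, 651, 603, 823, 757, 964, 705, 281, 431, 576}.
28-vertex 15-regular graph: Kneser K(8,2) on C(8,2)=28 vertices.
spec(A) ≈ [15.0, 1.0, -5.0] (distinct, 6 d.p.).
Lovász: ϑ = −28(-5)/(15+-1*(-5)) = 7.
= 7.0000000… (decimal).

7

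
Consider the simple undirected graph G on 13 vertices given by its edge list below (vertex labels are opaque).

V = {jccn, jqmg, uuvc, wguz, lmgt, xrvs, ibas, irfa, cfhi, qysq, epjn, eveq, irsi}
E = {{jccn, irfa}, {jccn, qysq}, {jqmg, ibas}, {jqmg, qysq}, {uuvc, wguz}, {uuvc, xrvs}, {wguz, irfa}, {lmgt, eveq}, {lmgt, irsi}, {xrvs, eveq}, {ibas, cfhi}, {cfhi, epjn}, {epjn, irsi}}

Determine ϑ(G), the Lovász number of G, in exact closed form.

13*cos(pi/13)/(cos(pi/13) + 1)

N(cfhi) = {ibas, epjn}, |N(cfhi)| = 2.
Vertex ibas has 2 neighbors: jqmg, cfhi.
Vertex jqmg has 2 neighbors: ibas, qysq.
N(irsi) = {lmgt, epjn}, |N(irsi)| = 2.
deg(v) = 2 for all v (|V|=13); the odd cycle C_{13}.
A has 7 distinct eigenvalues ≈ [2.0, 1.77091, 1.13613, 0.24107, -0.70921, -1.49702, -1.94188].
Lovász: ϑ = −13(-2*cos(pi/13))/(2+-(-1)*2*cos(pi/13)) = 13*cos(pi/13)/(cos(pi/13) + 1).
ϑ(G) ≈ 6.4042.
Lovász sandwich 6 ≤ 13*cos(pi/13)/(cos(pi/13) + 1) ≤ 7: both strict.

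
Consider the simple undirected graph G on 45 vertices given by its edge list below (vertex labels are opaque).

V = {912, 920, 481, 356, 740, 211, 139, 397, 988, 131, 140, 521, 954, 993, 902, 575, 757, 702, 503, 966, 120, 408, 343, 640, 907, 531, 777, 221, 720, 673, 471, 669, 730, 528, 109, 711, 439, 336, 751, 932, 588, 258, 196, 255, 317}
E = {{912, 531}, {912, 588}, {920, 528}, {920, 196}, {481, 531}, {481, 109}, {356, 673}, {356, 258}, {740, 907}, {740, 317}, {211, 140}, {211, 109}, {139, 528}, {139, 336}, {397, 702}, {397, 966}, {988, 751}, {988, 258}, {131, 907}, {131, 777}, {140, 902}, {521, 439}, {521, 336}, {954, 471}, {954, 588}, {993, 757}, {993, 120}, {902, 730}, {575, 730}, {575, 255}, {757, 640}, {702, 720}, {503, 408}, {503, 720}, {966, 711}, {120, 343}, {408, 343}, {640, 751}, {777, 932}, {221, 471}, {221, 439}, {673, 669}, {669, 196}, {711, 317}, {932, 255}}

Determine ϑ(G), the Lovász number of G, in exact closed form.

Vertex 439 has 2 neighbors: 521, 221.
Vertex 343 has 2 neighbors: 120, 408.
Vertex 336 has 2 neighbors: 139, 521.
N(740) = {907, 317}, |N(740)| = 2.
45-vertex 2-regular graph: the odd cycle C_{45}.
Distinct eigenvalues (to 3 d.p.): [2.0, 1.981, 1.923, 1.827, 1.696, 1.532, 1.338, 1.118, 0.877, 0.618, 0.347, 0.07, -0.209, -0.484, -0.749, -1.0, -1.231, -1.439, -1.618, -1.766, -1.879, -1.956, -1.995].
λ_max=2, λ_min=-2*cos(pi/45); ϑ = −45·λ_min/(λ_max−λ_min) = 45*cos(pi/45)/(cos(pi/45) + 1).
ϑ(G) ≈ 22.4725621.
Lovász sandwich 22 ≤ 45*cos(pi/45)/(cos(pi/45) + 1) ≤ 23: both strict.

45*cos(pi/45)/(cos(pi/45) + 1)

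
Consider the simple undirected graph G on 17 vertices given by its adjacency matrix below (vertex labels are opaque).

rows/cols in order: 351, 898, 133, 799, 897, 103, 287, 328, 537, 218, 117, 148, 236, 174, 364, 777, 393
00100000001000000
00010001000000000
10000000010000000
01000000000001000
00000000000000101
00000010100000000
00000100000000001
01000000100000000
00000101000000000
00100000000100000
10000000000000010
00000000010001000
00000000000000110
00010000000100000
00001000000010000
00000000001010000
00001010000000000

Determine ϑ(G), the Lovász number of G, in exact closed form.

17*cos(pi/17)/(cos(pi/17) + 1)

Vertex 777 has 2 neighbors: 117, 236.
N(218) = {133, 148}, |N(218)| = 2.
Vertex 364 has 2 neighbors: 897, 236.
deg(799) = 2; N(799) = {898, 174}.
Every vertex has degree 2 (N=17); connected 2-regular on 17 ⇒ C_{17}.
Distinct eigenvalues (to 6 d.p.): [2.0, 1.864944, 1.478018, 0.891477, 0.184537, -0.547326, -1.205269, -1.700434, -1.965946].
With N=17: ϑ(G) = 17·(-(-1)*2*cos(pi/17))/(2−(-2*cos(pi/17))) = 17*cos(pi/17)/(cos(pi/17) + 1).
ϑ(G) ≈ 8.4270143.
Lovász sandwich 8 ≤ 17*cos(pi/17)/(cos(pi/17) + 1) ≤ 9: both strict.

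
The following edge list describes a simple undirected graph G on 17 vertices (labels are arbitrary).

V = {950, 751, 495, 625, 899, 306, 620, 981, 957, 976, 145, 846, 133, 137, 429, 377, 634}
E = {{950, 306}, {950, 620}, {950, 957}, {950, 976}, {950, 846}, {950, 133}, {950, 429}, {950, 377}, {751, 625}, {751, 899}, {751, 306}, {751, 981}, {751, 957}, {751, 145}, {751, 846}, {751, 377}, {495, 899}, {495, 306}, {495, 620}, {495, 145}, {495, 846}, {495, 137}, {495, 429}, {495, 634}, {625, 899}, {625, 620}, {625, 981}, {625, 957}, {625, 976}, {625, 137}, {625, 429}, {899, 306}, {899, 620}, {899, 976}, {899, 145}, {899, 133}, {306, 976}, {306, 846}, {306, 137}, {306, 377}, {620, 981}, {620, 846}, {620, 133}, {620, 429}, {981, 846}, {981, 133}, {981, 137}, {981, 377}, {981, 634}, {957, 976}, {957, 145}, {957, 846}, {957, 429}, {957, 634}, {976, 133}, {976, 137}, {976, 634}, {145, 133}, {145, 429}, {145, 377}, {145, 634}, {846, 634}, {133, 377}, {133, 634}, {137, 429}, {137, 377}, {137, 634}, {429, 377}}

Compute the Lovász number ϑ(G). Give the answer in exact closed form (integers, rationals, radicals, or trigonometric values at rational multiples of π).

deg(137) = 8; N(137) = {495, 625, 306, 981, 976, 429, 377, 634}.
N(495) = {899, 306, 620, 145, 846, 137, 429, 634}, |N(495)| = 8.
N(620) = {950, 495, 625, 899, 981, 846, 133, 429}, |N(620)| = 8.
Vertex 429 has 8 neighbors: 950, 495, 625, 620, 957, 145, 137, 377.
Regular of degree 8 on 17 vertices: strongly regular (17,8,3,4).
Distinct eigenvalues (to 6 d.p.): [8.0, 1.561553, -2.561553].
Lovász (edge-transitive): ϑ = −17·(-sqrt(17)/2 - 1/2)/((8)−(-sqrt(17)/2 - 1/2)) = sqrt(17).
ϑ(G) ≈ 4.123106.

sqrt(17)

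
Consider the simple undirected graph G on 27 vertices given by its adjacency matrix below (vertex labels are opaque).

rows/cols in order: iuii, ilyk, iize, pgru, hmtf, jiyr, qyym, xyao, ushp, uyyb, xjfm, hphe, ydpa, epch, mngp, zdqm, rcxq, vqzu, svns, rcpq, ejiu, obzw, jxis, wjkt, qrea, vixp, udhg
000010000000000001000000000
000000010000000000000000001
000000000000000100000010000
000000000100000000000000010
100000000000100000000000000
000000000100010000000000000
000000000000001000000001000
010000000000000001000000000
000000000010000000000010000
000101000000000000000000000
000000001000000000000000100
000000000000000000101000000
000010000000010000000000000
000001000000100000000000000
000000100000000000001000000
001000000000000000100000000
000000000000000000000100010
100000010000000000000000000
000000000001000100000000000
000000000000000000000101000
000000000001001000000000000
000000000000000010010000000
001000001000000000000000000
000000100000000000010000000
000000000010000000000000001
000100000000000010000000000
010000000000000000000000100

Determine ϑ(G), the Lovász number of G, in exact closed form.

Vertex iize has 2 neighbors: zdqm, jxis.
N(vixp) = {pgru, rcxq}, |N(vixp)| = 2.
Vertex qrea has 2 neighbors: xjfm, udhg.
Vertex hmtf has 2 neighbors: iuii, ydpa.
deg(v) = 2 for all v (|V|=27); the odd cycle C_{27}.
spec(A) ≈ [2.0, 1.9461, 1.7873, 1.5321, 1.1943, 0.7922, 0.3473, -0.1163, -0.5736, -1.0, -1.3725, -1.671, -1.8794, -1.9865] (distinct, 4 d.p.).
Lovász: ϑ = −27(-2*cos(pi/27))/(2+-(-1)*2*cos(pi/27)) = 27*cos(pi/27)/(cos(pi/27) + 1).
ϑ(G) ≈ 13.45420409.
13 ≤ 27*cos(pi/27)/(cos(pi/27) + 1) ≤ 14: both strict.

27*cos(pi/27)/(cos(pi/27) + 1)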